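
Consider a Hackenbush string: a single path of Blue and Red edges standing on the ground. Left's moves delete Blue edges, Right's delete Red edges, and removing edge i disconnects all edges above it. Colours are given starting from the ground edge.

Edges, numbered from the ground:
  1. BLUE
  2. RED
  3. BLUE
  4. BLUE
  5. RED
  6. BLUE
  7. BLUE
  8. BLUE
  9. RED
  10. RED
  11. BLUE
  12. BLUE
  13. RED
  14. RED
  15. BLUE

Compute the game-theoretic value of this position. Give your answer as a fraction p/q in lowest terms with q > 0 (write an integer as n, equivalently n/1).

14131/16384

step 1: add BLUE to get B; options L={ 0 } R={ ∅ } => 1
step 2: add RED to get BR; options L={ 0 } R={ 1 } => 1/2
step 3: add BLUE to get BRB; options L={ 0,1/2 } R={ 1 } => 3/4
step 4: add BLUE to get BRBB; options L={ 0,1/2,3/4 } R={ 1 } => 7/8
step 5: add RED to get BRBBR; options L={ 0,1/2,3/4 } R={ 7/8,1 } => 13/16
step 6: add BLUE to get BRBBRB; options L={ 0,1/2,3/4,13/16 } R={ 7/8,1 } => 27/32
step 7: add BLUE to get BRBBRBB; options L={ 0,1/2,3/4,13/16,27/32 } R={ 7/8,1 } => 55/64
step 8: add BLUE to get BRBBRBBB; options L={ 0,1/2,3/4,13/16,27/32,55/64 } R={ 7/8,1 } => 111/128
step 9: add RED to get BRBBRBBBR; options L={ 0,1/2,3/4,13/16,27/32,55/64 } R={ 111/128,7/8,1 } => 221/256
step 10: add RED to get BRBBRBBBRR; options L={ 0,1/2,3/4,13/16,27/32,55/64 } R={ 221/256,111/128,7/8,1 } => 441/512
step 11: add BLUE to get BRBBRBBBRRB; options L={ 0,1/2,3/4,13/16,27/32,55/64,441/512 } R={ 221/256,111/128,7/8,1 } => 883/1024
step 12: add BLUE to get BRBBRBBBRRBB; options L={ 0,1/2,3/4,13/16,27/32,55/64,441/512,883/1024 } R={ 221/256,111/128,7/8,1 } => 1767/2048
step 13: add RED to get BRBBRBBBRRBBR; options L={ 0,1/2,3/4,13/16,27/32,55/64,441/512,883/1024 } R={ 1767/2048,221/256,111/128,7/8,1 } => 3533/4096
step 14: add RED to get BRBBRBBBRRBBRR; options L={ 0,1/2,3/4,13/16,27/32,55/64,441/512,883/1024 } R={ 3533/4096,1767/2048,221/256,111/128,7/8,1 } => 7065/8192
step 15: add BLUE to get BRBBRBBBRRBBRRB; options L={ 0,1/2,3/4,13/16,27/32,55/64,441/512,883/1024,7065/8192 } R={ 3533/4096,1767/2048,221/256,111/128,7/8,1 } => 14131/16384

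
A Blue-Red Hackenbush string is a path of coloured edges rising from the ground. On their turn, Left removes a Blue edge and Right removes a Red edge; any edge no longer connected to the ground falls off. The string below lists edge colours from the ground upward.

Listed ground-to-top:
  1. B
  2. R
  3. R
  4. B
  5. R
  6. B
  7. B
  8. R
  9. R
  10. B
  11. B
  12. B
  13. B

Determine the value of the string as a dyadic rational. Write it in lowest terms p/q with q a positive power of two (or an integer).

B: Left { 0 }, Right { none } ⇒ simplest 1
BR: Left { 0 }, Right { 1 } ⇒ simplest 1/2
BRR: Left { 0 }, Right { 1/2, 1 } ⇒ simplest 1/4
BRRB: Left { 0, 1/4 }, Right { 1/2, 1 } ⇒ simplest 3/8
BRRBR: Left { 0, 1/4 }, Right { 3/8, 1/2, 1 } ⇒ simplest 5/16
BRRBRB: Left { 0, 1/4, 5/16 }, Right { 3/8, 1/2, 1 } ⇒ simplest 11/32
BRRBRBB: Left { 0, 1/4, 5/16, 11/32 }, Right { 3/8, 1/2, 1 } ⇒ simplest 23/64
BRRBRBBR: Left { 0, 1/4, 5/16, 11/32 }, Right { 23/64, 3/8, 1/2, 1 } ⇒ simplest 45/128
BRRBRBBRR: Left { 0, 1/4, 5/16, 11/32 }, Right { 45/128, 23/64, 3/8, 1/2, 1 } ⇒ simplest 89/256
BRRBRBBRRB: Left { 0, 1/4, 5/16, 11/32, 89/256 }, Right { 45/128, 23/64, 3/8, 1/2, 1 } ⇒ simplest 179/512
BRRBRBBRRBB: Left { 0, 1/4, 5/16, 11/32, 89/256, 179/512 }, Right { 45/128, 23/64, 3/8, 1/2, 1 } ⇒ simplest 359/1024
BRRBRBBRRBBB: Left { 0, 1/4, 5/16, 11/32, 89/256, 179/512, 359/1024 }, Right { 45/128, 23/64, 3/8, 1/2, 1 } ⇒ simplest 719/2048
BRRBRBBRRBBBB: Left { 0, 1/4, 5/16, 11/32, 89/256, 179/512, 359/1024, 719/2048 }, Right { 45/128, 23/64, 3/8, 1/2, 1 } ⇒ simplest 1439/4096

1439/4096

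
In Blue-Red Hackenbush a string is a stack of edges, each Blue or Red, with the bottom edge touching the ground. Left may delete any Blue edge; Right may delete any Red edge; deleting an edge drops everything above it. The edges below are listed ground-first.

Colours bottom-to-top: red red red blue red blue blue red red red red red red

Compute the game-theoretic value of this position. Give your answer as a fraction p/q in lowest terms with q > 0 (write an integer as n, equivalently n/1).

Recurse on prefixes of the 13-edge string red red red blue red blue blue red red red red red red:
step 1: add red to get r; options L={ — } R={ 0 } = -1
step 2: add red to get rr; options L={ — } R={ -1,0 } = -2
step 3: add red to get rrr; options L={ — } R={ -2,-1,0 } = -3
step 4: add blue to get rrrb; options L={ -3 } R={ -2,-1,0 } = -5/2
step 5: add red to get rrrbr; options L={ -3 } R={ -5/2,-2,-1,0 } = -11/4
step 6: add blue to get rrrbrb; options L={ -3,-11/4 } R={ -5/2,-2,-1,0 } = -21/8
step 7: add blue to get rrrbrbb; options L={ -3,-11/4,-21/8 } R={ -5/2,-2,-1,0 } = -41/16
step 8: add red to get rrrbrbbr; options L={ -3,-11/4,-21/8 } R={ -41/16,-5/2,-2,-1,0 } = -83/32
step 9: add red to get rrrbrbbrr; options L={ -3,-11/4,-21/8 } R={ -83/32,-41/16,-5/2,-2,-1,0 } = -167/64
step 10: add red to get rrrbrbbrrr; options L={ -3,-11/4,-21/8 } R={ -167/64,-83/32,-41/16,-5/2,-2,-1,0 } = -335/128
step 11: add red to get rrrbrbbrrrr; options L={ -3,-11/4,-21/8 } R={ -335/128,-167/64,-83/32,-41/16,-5/2,-2,-1,0 } = -671/256
step 12: add red to get rrrbrbbrrrrr; options L={ -3,-11/4,-21/8 } R={ -671/256,-335/128,-167/64,-83/32,-41/16,-5/2,-2,-1,0 } = -1343/512
step 13: add red to get rrrbrbbrrrrrr; options L={ -3,-11/4,-21/8 } R={ -1343/512,-671/256,-335/128,-167/64,-83/32,-41/16,-5/2,-2,-1,0 } = -2687/1024

-2687/1024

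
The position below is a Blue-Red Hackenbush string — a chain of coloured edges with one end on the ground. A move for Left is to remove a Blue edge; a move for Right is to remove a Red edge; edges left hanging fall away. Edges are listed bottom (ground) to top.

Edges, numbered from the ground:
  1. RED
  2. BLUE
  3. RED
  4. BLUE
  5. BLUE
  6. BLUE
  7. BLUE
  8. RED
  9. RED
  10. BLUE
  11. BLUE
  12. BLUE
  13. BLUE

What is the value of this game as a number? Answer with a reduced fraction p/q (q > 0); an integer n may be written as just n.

R: Left { — }, Right { 0 } gives simplest -1
RB: Left { -1 }, Right { 0 } gives simplest -1/2
RBR: Left { -1 }, Right { -1/2 0 } gives simplest -3/4
RBRB: Left { -1 -3/4 }, Right { -1/2 0 } gives simplest -5/8
RBRBB: Left { -1 -3/4 -5/8 }, Right { -1/2 0 } gives simplest -9/16
RBRBBB: Left { -1 -3/4 -5/8 -9/16 }, Right { -1/2 0 } gives simplest -17/32
RBRBBBB: Left { -1 -3/4 -5/8 -9/16 -17/32 }, Right { -1/2 0 } gives simplest -33/64
RBRBBBBR: Left { -1 -3/4 -5/8 -9/16 -17/32 }, Right { -33/64 -1/2 0 } gives simplest -67/128
RBRBBBBRR: Left { -1 -3/4 -5/8 -9/16 -17/32 }, Right { -67/128 -33/64 -1/2 0 } gives simplest -135/256
RBRBBBBRRB: Left { -1 -3/4 -5/8 -9/16 -17/32 -135/256 }, Right { -67/128 -33/64 -1/2 0 } gives simplest -269/512
RBRBBBBRRBB: Left { -1 -3/4 -5/8 -9/16 -17/32 -135/256 -269/512 }, Right { -67/128 -33/64 -1/2 0 } gives simplest -537/1024
RBRBBBBRRBBB: Left { -1 -3/4 -5/8 -9/16 -17/32 -135/256 -269/512 -537/1024 }, Right { -67/128 -33/64 -1/2 0 } gives simplest -1073/2048
RBRBBBBRRBBBB: Left { -1 -3/4 -5/8 -9/16 -17/32 -135/256 -269/512 -537/1024 -1073/2048 }, Right { -67/128 -33/64 -1/2 0 } gives simplest -2145/4096

-2145/4096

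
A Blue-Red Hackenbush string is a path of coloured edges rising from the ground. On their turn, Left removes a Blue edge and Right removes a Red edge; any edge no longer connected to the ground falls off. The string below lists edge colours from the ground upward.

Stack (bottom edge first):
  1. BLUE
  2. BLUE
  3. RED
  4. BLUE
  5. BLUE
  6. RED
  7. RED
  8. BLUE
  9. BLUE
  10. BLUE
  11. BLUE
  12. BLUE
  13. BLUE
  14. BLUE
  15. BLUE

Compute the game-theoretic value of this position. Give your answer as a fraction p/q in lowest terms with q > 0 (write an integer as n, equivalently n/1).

14847/8192

Prefix values for BLUE BLUE RED BLUE BLUE RED RED BLUE BLUE BLUE BLUE BLUE BLUE BLUE BLUE via {L|R} + simplicity:
1 of 15 · B · max L 0 · min R +∞ → 1
2 of 15 · BB · max L 1 · min R +∞ → 2
3 of 15 · BBR · max L 1 · min R 2 → 3/2
4 of 15 · BBRB · max L 3/2 · min R 2 → 7/4
5 of 15 · BBRBB · max L 7/4 · min R 2 → 15/8
6 of 15 · BBRBBR · max L 7/4 · min R 15/8 → 29/16
7 of 15 · BBRBBRR · max L 7/4 · min R 29/16 → 57/32
8 of 15 · BBRBBRRB · max L 57/32 · min R 29/16 → 115/64
9 of 15 · BBRBBRRBB · max L 115/64 · min R 29/16 → 231/128
10 of 15 · BBRBBRRBBB · max L 231/128 · min R 29/16 → 463/256
11 of 15 · BBRBBRRBBBB · max L 463/256 · min R 29/16 → 927/512
12 of 15 · BBRBBRRBBBBB · max L 927/512 · min R 29/16 → 1855/1024
13 of 15 · BBRBBRRBBBBBB · max L 1855/1024 · min R 29/16 → 3711/2048
14 of 15 · BBRBBRRBBBBBBB · max L 3711/2048 · min R 29/16 → 7423/4096
15 of 15 · BBRBBRRBBBBBBBB · max L 7423/4096 · min R 29/16 → 14847/8192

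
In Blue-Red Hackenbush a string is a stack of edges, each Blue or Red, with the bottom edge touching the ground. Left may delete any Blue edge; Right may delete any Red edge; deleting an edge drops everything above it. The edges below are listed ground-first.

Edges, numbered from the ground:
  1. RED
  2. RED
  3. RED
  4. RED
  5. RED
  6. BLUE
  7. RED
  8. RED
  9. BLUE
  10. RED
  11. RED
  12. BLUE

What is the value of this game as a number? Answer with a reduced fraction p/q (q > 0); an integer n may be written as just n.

step 1: add RED to get R; options L={ · } R={ 0 } ⇒ -1
step 2: add RED to get RR; options L={ · } R={ -1; 0 } ⇒ -2
step 3: add RED to get RRR; options L={ · } R={ -2; -1; 0 } ⇒ -3
step 4: add RED to get RRRR; options L={ · } R={ -3; -2; -1; 0 } ⇒ -4
step 5: add RED to get RRRRR; options L={ · } R={ -4; -3; -2; -1; 0 } ⇒ -5
step 6: add BLUE to get RRRRRB; options L={ -5 } R={ -4; -3; -2; -1; 0 } ⇒ -9/2
step 7: add RED to get RRRRRBR; options L={ -5 } R={ -9/2; -4; -3; -2; -1; 0 } ⇒ -19/4
step 8: add RED to get RRRRRBRR; options L={ -5 } R={ -19/4; -9/2; -4; -3; -2; -1; 0 } ⇒ -39/8
step 9: add BLUE to get RRRRRBRRB; options L={ -5; -39/8 } R={ -19/4; -9/2; -4; -3; -2; -1; 0 } ⇒ -77/16
step 10: add RED to get RRRRRBRRBR; options L={ -5; -39/8 } R={ -77/16; -19/4; -9/2; -4; -3; -2; -1; 0 } ⇒ -155/32
step 11: add RED to get RRRRRBRRBRR; options L={ -5; -39/8 } R={ -155/32; -77/16; -19/4; -9/2; -4; -3; -2; -1; 0 } ⇒ -311/64
step 12: add BLUE to get RRRRRBRRBRRB; options L={ -5; -39/8; -311/64 } R={ -155/32; -77/16; -19/4; -9/2; -4; -3; -2; -1; 0 } ⇒ -621/128

-621/128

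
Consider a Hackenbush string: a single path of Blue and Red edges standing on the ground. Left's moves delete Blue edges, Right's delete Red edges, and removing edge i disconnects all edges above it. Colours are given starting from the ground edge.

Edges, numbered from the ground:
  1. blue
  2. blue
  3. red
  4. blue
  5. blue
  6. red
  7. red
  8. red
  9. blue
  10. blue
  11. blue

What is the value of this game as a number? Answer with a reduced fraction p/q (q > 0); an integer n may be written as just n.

v_1 [b]  L=[0]  R=[]  → 1
v_2 [bb]  L=[0; 1]  R=[]  → 2
v_3 [bbr]  L=[0; 1]  R=[2]  → 3/2
v_4 [bbrb]  L=[0; 1; 3/2]  R=[2]  → 7/4
v_5 [bbrbb]  L=[0; 1; 3/2; 7/4]  R=[2]  → 15/8
v_6 [bbrbbr]  L=[0; 1; 3/2; 7/4]  R=[15/8; 2]  → 29/16
v_7 [bbrbbrr]  L=[0; 1; 3/2; 7/4]  R=[29/16; 15/8; 2]  → 57/32
v_8 [bbrbbrrr]  L=[0; 1; 3/2; 7/4]  R=[57/32; 29/16; 15/8; 2]  → 113/64
v_9 [bbrbbrrrb]  L=[0; 1; 3/2; 7/4; 113/64]  R=[57/32; 29/16; 15/8; 2]  → 227/128
v_10 [bbrbbrrrbb]  L=[0; 1; 3/2; 7/4; 113/64; 227/128]  R=[57/32; 29/16; 15/8; 2]  → 455/256
v_11 [bbrbbrrrbbb]  L=[0; 1; 3/2; 7/4; 113/64; 227/128; 455/256]  R=[57/32; 29/16; 15/8; 2]  → 911/512

911/512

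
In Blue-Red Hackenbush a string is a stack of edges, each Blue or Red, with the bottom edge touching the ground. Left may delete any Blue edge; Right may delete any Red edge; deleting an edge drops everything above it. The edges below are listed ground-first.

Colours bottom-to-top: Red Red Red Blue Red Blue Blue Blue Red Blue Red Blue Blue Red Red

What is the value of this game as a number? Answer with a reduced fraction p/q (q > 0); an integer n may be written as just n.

-10407/4096

step 1: add Red to get R; options L={  } R={ 0 } = -1
step 2: add Red to get RR; options L={  } R={ -1,0 } = -2
step 3: add Red to get RRR; options L={  } R={ -2,-1,0 } = -3
step 4: add Blue to get RRRB; options L={ -3 } R={ -2,-1,0 } = -5/2
step 5: add Red to get RRRBR; options L={ -3 } R={ -5/2,-2,-1,0 } = -11/4
step 6: add Blue to get RRRBRB; options L={ -3,-11/4 } R={ -5/2,-2,-1,0 } = -21/8
step 7: add Blue to get RRRBRBB; options L={ -3,-11/4,-21/8 } R={ -5/2,-2,-1,0 } = -41/16
step 8: add Blue to get RRRBRBBB; options L={ -3,-11/4,-21/8,-41/16 } R={ -5/2,-2,-1,0 } = -81/32
step 9: add Red to get RRRBRBBBR; options L={ -3,-11/4,-21/8,-41/16 } R={ -81/32,-5/2,-2,-1,0 } = -163/64
step 10: add Blue to get RRRBRBBBRB; options L={ -3,-11/4,-21/8,-41/16,-163/64 } R={ -81/32,-5/2,-2,-1,0 } = -325/128
step 11: add Red to get RRRBRBBBRBR; options L={ -3,-11/4,-21/8,-41/16,-163/64 } R={ -325/128,-81/32,-5/2,-2,-1,0 } = -651/256
step 12: add Blue to get RRRBRBBBRBRB; options L={ -3,-11/4,-21/8,-41/16,-163/64,-651/256 } R={ -325/128,-81/32,-5/2,-2,-1,0 } = -1301/512
step 13: add Blue to get RRRBRBBBRBRBB; options L={ -3,-11/4,-21/8,-41/16,-163/64,-651/256,-1301/512 } R={ -325/128,-81/32,-5/2,-2,-1,0 } = -2601/1024
step 14: add Red to get RRRBRBBBRBRBBR; options L={ -3,-11/4,-21/8,-41/16,-163/64,-651/256,-1301/512 } R={ -2601/1024,-325/128,-81/32,-5/2,-2,-1,0 } = -5203/2048
step 15: add Red to get RRRBRBBBRBRBBRR; options L={ -3,-11/4,-21/8,-41/16,-163/64,-651/256,-1301/512 } R={ -5203/2048,-2601/1024,-325/128,-81/32,-5/2,-2,-1,0 } = -10407/4096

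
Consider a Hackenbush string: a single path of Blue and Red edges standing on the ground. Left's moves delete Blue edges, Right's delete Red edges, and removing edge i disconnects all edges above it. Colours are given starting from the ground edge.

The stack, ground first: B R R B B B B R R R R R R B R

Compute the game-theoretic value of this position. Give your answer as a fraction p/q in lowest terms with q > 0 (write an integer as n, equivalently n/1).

7685/16384

step 1: add B to get B; options L={ 0 } R={ none } gives 1
step 2: add R to get BR; options L={ 0 } R={ 1 } gives 1/2
step 3: add R to get BRR; options L={ 0 } R={ 1/2, 1 } gives 1/4
step 4: add B to get BRRB; options L={ 0, 1/4 } R={ 1/2, 1 } gives 3/8
step 5: add B to get BRRBB; options L={ 0, 1/4, 3/8 } R={ 1/2, 1 } gives 7/16
step 6: add B to get BRRBBB; options L={ 0, 1/4, 3/8, 7/16 } R={ 1/2, 1 } gives 15/32
step 7: add B to get BRRBBBB; options L={ 0, 1/4, 3/8, 7/16, 15/32 } R={ 1/2, 1 } gives 31/64
step 8: add R to get BRRBBBBR; options L={ 0, 1/4, 3/8, 7/16, 15/32 } R={ 31/64, 1/2, 1 } gives 61/128
step 9: add R to get BRRBBBBRR; options L={ 0, 1/4, 3/8, 7/16, 15/32 } R={ 61/128, 31/64, 1/2, 1 } gives 121/256
step 10: add R to get BRRBBBBRRR; options L={ 0, 1/4, 3/8, 7/16, 15/32 } R={ 121/256, 61/128, 31/64, 1/2, 1 } gives 241/512
step 11: add R to get BRRBBBBRRRR; options L={ 0, 1/4, 3/8, 7/16, 15/32 } R={ 241/512, 121/256, 61/128, 31/64, 1/2, 1 } gives 481/1024
step 12: add R to get BRRBBBBRRRRR; options L={ 0, 1/4, 3/8, 7/16, 15/32 } R={ 481/1024, 241/512, 121/256, 61/128, 31/64, 1/2, 1 } gives 961/2048
step 13: add R to get BRRBBBBRRRRRR; options L={ 0, 1/4, 3/8, 7/16, 15/32 } R={ 961/2048, 481/1024, 241/512, 121/256, 61/128, 31/64, 1/2, 1 } gives 1921/4096
step 14: add B to get BRRBBBBRRRRRRB; options L={ 0, 1/4, 3/8, 7/16, 15/32, 1921/4096 } R={ 961/2048, 481/1024, 241/512, 121/256, 61/128, 31/64, 1/2, 1 } gives 3843/8192
step 15: add R to get BRRBBBBRRRRRRBR; options L={ 0, 1/4, 3/8, 7/16, 15/32, 1921/4096 } R={ 3843/8192, 961/2048, 481/1024, 241/512, 121/256, 61/128, 31/64, 1/2, 1 } gives 7685/16384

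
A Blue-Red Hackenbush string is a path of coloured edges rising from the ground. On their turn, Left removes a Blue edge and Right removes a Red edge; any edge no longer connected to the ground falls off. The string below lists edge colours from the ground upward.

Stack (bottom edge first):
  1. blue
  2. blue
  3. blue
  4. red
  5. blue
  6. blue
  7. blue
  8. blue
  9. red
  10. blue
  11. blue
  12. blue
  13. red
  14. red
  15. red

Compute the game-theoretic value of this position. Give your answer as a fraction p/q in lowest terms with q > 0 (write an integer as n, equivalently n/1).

12145/4096

Build val(s[:k]) for k = 1..15, string s = blue blue blue red blue blue blue blue red blue blue blue red red red.
edge 1 of 15 (blue): { 0 | (no moves) } -> 1
edge 2 of 15 (blue): { 0, 1 | (no moves) } -> 2
edge 3 of 15 (blue): { 0, 1, 2 | (no moves) } -> 3
edge 4 of 15 (red): { 0, 1, 2 | 3 } -> 5/2
edge 5 of 15 (blue): { 0, 1, 2, 5/2 | 3 } -> 11/4
edge 6 of 15 (blue): { 0, 1, 2, 5/2, 11/4 | 3 } -> 23/8
edge 7 of 15 (blue): { 0, 1, 2, 5/2, 11/4, 23/8 | 3 } -> 47/16
edge 8 of 15 (blue): { 0, 1, 2, 5/2, 11/4, 23/8, 47/16 | 3 } -> 95/32
edge 9 of 15 (red): { 0, 1, 2, 5/2, 11/4, 23/8, 47/16 | 95/32, 3 } -> 189/64
edge 10 of 15 (blue): { 0, 1, 2, 5/2, 11/4, 23/8, 47/16, 189/64 | 95/32, 3 } -> 379/128
edge 11 of 15 (blue): { 0, 1, 2, 5/2, 11/4, 23/8, 47/16, 189/64, 379/128 | 95/32, 3 } -> 759/256
edge 12 of 15 (blue): { 0, 1, 2, 5/2, 11/4, 23/8, 47/16, 189/64, 379/128, 759/256 | 95/32, 3 } -> 1519/512
edge 13 of 15 (red): { 0, 1, 2, 5/2, 11/4, 23/8, 47/16, 189/64, 379/128, 759/256 | 1519/512, 95/32, 3 } -> 3037/1024
edge 14 of 15 (red): { 0, 1, 2, 5/2, 11/4, 23/8, 47/16, 189/64, 379/128, 759/256 | 3037/1024, 1519/512, 95/32, 3 } -> 6073/2048
edge 15 of 15 (red): { 0, 1, 2, 5/2, 11/4, 23/8, 47/16, 189/64, 379/128, 759/256 | 6073/2048, 3037/1024, 1519/512, 95/32, 3 } -> 12145/4096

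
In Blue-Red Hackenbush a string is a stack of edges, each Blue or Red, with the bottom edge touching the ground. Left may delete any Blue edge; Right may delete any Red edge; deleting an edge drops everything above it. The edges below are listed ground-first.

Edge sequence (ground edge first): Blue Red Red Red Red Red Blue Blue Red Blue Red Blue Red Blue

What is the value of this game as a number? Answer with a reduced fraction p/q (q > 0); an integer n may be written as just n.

427/8192

g(B) = { 0 | (no moves) } = 1
g(BR) = { 0 | 1 } = 1/2
g(BRR) = { 0 | 1/2 1 } = 1/4
g(BRRR) = { 0 | 1/4 1/2 1 } = 1/8
g(BRRRR) = { 0 | 1/8 1/4 1/2 1 } = 1/16
g(BRRRRR) = { 0 | 1/16 1/8 1/4 1/2 1 } = 1/32
g(BRRRRRB) = { 0 1/32 | 1/16 1/8 1/4 1/2 1 } = 3/64
g(BRRRRRBB) = { 0 1/32 3/64 | 1/16 1/8 1/4 1/2 1 } = 7/128
g(BRRRRRBBR) = { 0 1/32 3/64 | 7/128 1/16 1/8 1/4 1/2 1 } = 13/256
g(BRRRRRBBRB) = { 0 1/32 3/64 13/256 | 7/128 1/16 1/8 1/4 1/2 1 } = 27/512
g(BRRRRRBBRBR) = { 0 1/32 3/64 13/256 | 27/512 7/128 1/16 1/8 1/4 1/2 1 } = 53/1024
g(BRRRRRBBRBRB) = { 0 1/32 3/64 13/256 53/1024 | 27/512 7/128 1/16 1/8 1/4 1/2 1 } = 107/2048
g(BRRRRRBBRBRBR) = { 0 1/32 3/64 13/256 53/1024 | 107/2048 27/512 7/128 1/16 1/8 1/4 1/2 1 } = 213/4096
g(BRRRRRBBRBRBRB) = { 0 1/32 3/64 13/256 53/1024 213/4096 | 107/2048 27/512 7/128 1/16 1/8 1/4 1/2 1 } = 427/8192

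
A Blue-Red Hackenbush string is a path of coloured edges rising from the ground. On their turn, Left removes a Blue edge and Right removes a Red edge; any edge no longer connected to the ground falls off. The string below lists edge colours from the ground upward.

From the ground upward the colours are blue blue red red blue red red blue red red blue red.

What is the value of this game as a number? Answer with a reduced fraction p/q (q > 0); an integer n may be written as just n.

1317/1024

edge 1 of 12 (blue): { 0 | ∅ } → 1
edge 2 of 12 (blue): { 0, 1 | ∅ } → 2
edge 3 of 12 (red): { 0, 1 | 2 } → 3/2
edge 4 of 12 (red): { 0, 1 | 3/2, 2 } → 5/4
edge 5 of 12 (blue): { 0, 1, 5/4 | 3/2, 2 } → 11/8
edge 6 of 12 (red): { 0, 1, 5/4 | 11/8, 3/2, 2 } → 21/16
edge 7 of 12 (red): { 0, 1, 5/4 | 21/16, 11/8, 3/2, 2 } → 41/32
edge 8 of 12 (blue): { 0, 1, 5/4, 41/32 | 21/16, 11/8, 3/2, 2 } → 83/64
edge 9 of 12 (red): { 0, 1, 5/4, 41/32 | 83/64, 21/16, 11/8, 3/2, 2 } → 165/128
edge 10 of 12 (red): { 0, 1, 5/4, 41/32 | 165/128, 83/64, 21/16, 11/8, 3/2, 2 } → 329/256
edge 11 of 12 (blue): { 0, 1, 5/4, 41/32, 329/256 | 165/128, 83/64, 21/16, 11/8, 3/2, 2 } → 659/512
edge 12 of 12 (red): { 0, 1, 5/4, 41/32, 329/256 | 659/512, 165/128, 83/64, 21/16, 11/8, 3/2, 2 } → 1317/1024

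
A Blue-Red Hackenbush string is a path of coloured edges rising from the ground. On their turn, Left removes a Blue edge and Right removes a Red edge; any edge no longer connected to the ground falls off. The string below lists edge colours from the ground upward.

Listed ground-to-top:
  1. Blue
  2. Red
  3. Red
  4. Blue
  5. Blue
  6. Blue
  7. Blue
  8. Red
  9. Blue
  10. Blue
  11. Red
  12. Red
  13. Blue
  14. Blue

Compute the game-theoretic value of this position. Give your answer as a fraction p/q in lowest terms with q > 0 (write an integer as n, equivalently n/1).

v_1 [B]  L=[0]  R=[—]  -> 1
v_2 [BR]  L=[0]  R=[1]  -> 1/2
v_3 [BRR]  L=[0]  R=[1/2, 1]  -> 1/4
v_4 [BRRB]  L=[0, 1/4]  R=[1/2, 1]  -> 3/8
v_5 [BRRBB]  L=[0, 1/4, 3/8]  R=[1/2, 1]  -> 7/16
v_6 [BRRBBB]  L=[0, 1/4, 3/8, 7/16]  R=[1/2, 1]  -> 15/32
v_7 [BRRBBBB]  L=[0, 1/4, 3/8, 7/16, 15/32]  R=[1/2, 1]  -> 31/64
v_8 [BRRBBBBR]  L=[0, 1/4, 3/8, 7/16, 15/32]  R=[31/64, 1/2, 1]  -> 61/128
v_9 [BRRBBBBRB]  L=[0, 1/4, 3/8, 7/16, 15/32, 61/128]  R=[31/64, 1/2, 1]  -> 123/256
v_10 [BRRBBBBRBB]  L=[0, 1/4, 3/8, 7/16, 15/32, 61/128, 123/256]  R=[31/64, 1/2, 1]  -> 247/512
v_11 [BRRBBBBRBBR]  L=[0, 1/4, 3/8, 7/16, 15/32, 61/128, 123/256]  R=[247/512, 31/64, 1/2, 1]  -> 493/1024
v_12 [BRRBBBBRBBRR]  L=[0, 1/4, 3/8, 7/16, 15/32, 61/128, 123/256]  R=[493/1024, 247/512, 31/64, 1/2, 1]  -> 985/2048
v_13 [BRRBBBBRBBRRB]  L=[0, 1/4, 3/8, 7/16, 15/32, 61/128, 123/256, 985/2048]  R=[493/1024, 247/512, 31/64, 1/2, 1]  -> 1971/4096
v_14 [BRRBBBBRBBRRBB]  L=[0, 1/4, 3/8, 7/16, 15/32, 61/128, 123/256, 985/2048, 1971/4096]  R=[493/1024, 247/512, 31/64, 1/2, 1]  -> 3943/8192

3943/8192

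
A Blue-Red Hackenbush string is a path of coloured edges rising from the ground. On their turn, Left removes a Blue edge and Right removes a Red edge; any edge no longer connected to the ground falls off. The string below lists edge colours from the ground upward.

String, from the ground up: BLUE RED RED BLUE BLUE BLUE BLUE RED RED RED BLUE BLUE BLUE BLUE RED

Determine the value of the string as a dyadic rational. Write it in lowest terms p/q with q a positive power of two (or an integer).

Build G(s[:k]) for k = 1..15, string s = BLUE RED RED BLUE BLUE BLUE BLUE RED RED RED BLUE BLUE BLUE BLUE RED.
1 of 15 · B · max L 0 · min R +∞ so 1
2 of 15 · BR · max L 0 · min R 1 so 1/2
3 of 15 · BRR · max L 0 · min R 1/2 so 1/4
4 of 15 · BRRB · max L 1/4 · min R 1/2 so 3/8
5 of 15 · BRRBB · max L 3/8 · min R 1/2 so 7/16
6 of 15 · BRRBBB · max L 7/16 · min R 1/2 so 15/32
7 of 15 · BRRBBBB · max L 15/32 · min R 1/2 so 31/64
8 of 15 · BRRBBBBR · max L 15/32 · min R 31/64 so 61/128
9 of 15 · BRRBBBBRR · max L 15/32 · min R 61/128 so 121/256
10 of 15 · BRRBBBBRRR · max L 15/32 · min R 121/256 so 241/512
11 of 15 · BRRBBBBRRRB · max L 241/512 · min R 121/256 so 483/1024
12 of 15 · BRRBBBBRRRBB · max L 483/1024 · min R 121/256 so 967/2048
13 of 15 · BRRBBBBRRRBBB · max L 967/2048 · min R 121/256 so 1935/4096
14 of 15 · BRRBBBBRRRBBBB · max L 1935/4096 · min R 121/256 so 3871/8192
15 of 15 · BRRBBBBRRRBBBBR · max L 1935/4096 · min R 3871/8192 so 7741/16384

7741/16384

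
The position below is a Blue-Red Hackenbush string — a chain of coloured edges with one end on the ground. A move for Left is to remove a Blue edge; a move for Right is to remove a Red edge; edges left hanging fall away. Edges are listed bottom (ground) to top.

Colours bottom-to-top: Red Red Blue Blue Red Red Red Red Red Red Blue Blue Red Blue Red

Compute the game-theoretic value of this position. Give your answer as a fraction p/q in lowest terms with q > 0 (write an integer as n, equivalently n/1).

-12235/8192

Prefix values for Red Red Blue Blue Red Red Red Red Red Red Blue Blue Red Blue Red via {L|R} + simplicity:
v_1 [R]  L=[(no moves)]  R=[0]  gives -1
v_2 [RR]  L=[(no moves)]  R=[-1,0]  gives -2
v_3 [RRB]  L=[-2]  R=[-1,0]  gives -3/2
v_4 [RRBB]  L=[-2,-3/2]  R=[-1,0]  gives -5/4
v_5 [RRBBR]  L=[-2,-3/2]  R=[-5/4,-1,0]  gives -11/8
v_6 [RRBBRR]  L=[-2,-3/2]  R=[-11/8,-5/4,-1,0]  gives -23/16
v_7 [RRBBRRR]  L=[-2,-3/2]  R=[-23/16,-11/8,-5/4,-1,0]  gives -47/32
v_8 [RRBBRRRR]  L=[-2,-3/2]  R=[-47/32,-23/16,-11/8,-5/4,-1,0]  gives -95/64
v_9 [RRBBRRRRR]  L=[-2,-3/2]  R=[-95/64,-47/32,-23/16,-11/8,-5/4,-1,0]  gives -191/128
v_10 [RRBBRRRRRR]  L=[-2,-3/2]  R=[-191/128,-95/64,-47/32,-23/16,-11/8,-5/4,-1,0]  gives -383/256
v_11 [RRBBRRRRRRB]  L=[-2,-3/2,-383/256]  R=[-191/128,-95/64,-47/32,-23/16,-11/8,-5/4,-1,0]  gives -765/512
v_12 [RRBBRRRRRRBB]  L=[-2,-3/2,-383/256,-765/512]  R=[-191/128,-95/64,-47/32,-23/16,-11/8,-5/4,-1,0]  gives -1529/1024
v_13 [RRBBRRRRRRBBR]  L=[-2,-3/2,-383/256,-765/512]  R=[-1529/1024,-191/128,-95/64,-47/32,-23/16,-11/8,-5/4,-1,0]  gives -3059/2048
v_14 [RRBBRRRRRRBBRB]  L=[-2,-3/2,-383/256,-765/512,-3059/2048]  R=[-1529/1024,-191/128,-95/64,-47/32,-23/16,-11/8,-5/4,-1,0]  gives -6117/4096
v_15 [RRBBRRRRRRBBRBR]  L=[-2,-3/2,-383/256,-765/512,-3059/2048]  R=[-6117/4096,-1529/1024,-191/128,-95/64,-47/32,-23/16,-11/8,-5/4,-1,0]  gives -12235/8192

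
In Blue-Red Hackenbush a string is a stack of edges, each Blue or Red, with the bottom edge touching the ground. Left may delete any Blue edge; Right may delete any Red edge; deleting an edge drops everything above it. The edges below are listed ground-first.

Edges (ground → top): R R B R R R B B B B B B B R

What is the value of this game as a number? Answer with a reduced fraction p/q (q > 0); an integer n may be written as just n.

-7683/4096

step 1: add R to get R; options L={ none } R={ 0 } gives -1
step 2: add R to get RR; options L={ none } R={ -1 0 } gives -2
step 3: add B to get RRB; options L={ -2 } R={ -1 0 } gives -3/2
step 4: add R to get RRBR; options L={ -2 } R={ -3/2 -1 0 } gives -7/4
step 5: add R to get RRBRR; options L={ -2 } R={ -7/4 -3/2 -1 0 } gives -15/8
step 6: add R to get RRBRRR; options L={ -2 } R={ -15/8 -7/4 -3/2 -1 0 } gives -31/16
step 7: add B to get RRBRRRB; options L={ -2 -31/16 } R={ -15/8 -7/4 -3/2 -1 0 } gives -61/32
step 8: add B to get RRBRRRBB; options L={ -2 -31/16 -61/32 } R={ -15/8 -7/4 -3/2 -1 0 } gives -121/64
step 9: add B to get RRBRRRBBB; options L={ -2 -31/16 -61/32 -121/64 } R={ -15/8 -7/4 -3/2 -1 0 } gives -241/128
step 10: add B to get RRBRRRBBBB; options L={ -2 -31/16 -61/32 -121/64 -241/128 } R={ -15/8 -7/4 -3/2 -1 0 } gives -481/256
step 11: add B to get RRBRRRBBBBB; options L={ -2 -31/16 -61/32 -121/64 -241/128 -481/256 } R={ -15/8 -7/4 -3/2 -1 0 } gives -961/512
step 12: add B to get RRBRRRBBBBBB; options L={ -2 -31/16 -61/32 -121/64 -241/128 -481/256 -961/512 } R={ -15/8 -7/4 -3/2 -1 0 } gives -1921/1024
step 13: add B to get RRBRRRBBBBBBB; options L={ -2 -31/16 -61/32 -121/64 -241/128 -481/256 -961/512 -1921/1024 } R={ -15/8 -7/4 -3/2 -1 0 } gives -3841/2048
step 14: add R to get RRBRRRBBBBBBBR; options L={ -2 -31/16 -61/32 -121/64 -241/128 -481/256 -961/512 -1921/1024 } R={ -3841/2048 -15/8 -7/4 -3/2 -1 0 } gives -7683/4096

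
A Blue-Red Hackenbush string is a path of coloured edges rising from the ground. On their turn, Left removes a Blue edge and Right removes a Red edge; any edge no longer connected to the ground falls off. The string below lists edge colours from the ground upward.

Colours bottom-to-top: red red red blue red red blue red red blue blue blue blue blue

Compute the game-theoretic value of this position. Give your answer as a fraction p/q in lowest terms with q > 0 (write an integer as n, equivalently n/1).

-5825/2048

edge 1 of 14 (red): { none | 0 } so -1
edge 2 of 14 (red): { none | -1 0 } so -2
edge 3 of 14 (red): { none | -2 -1 0 } so -3
edge 4 of 14 (blue): { -3 | -2 -1 0 } so -5/2
edge 5 of 14 (red): { -3 | -5/2 -2 -1 0 } so -11/4
edge 6 of 14 (red): { -3 | -11/4 -5/2 -2 -1 0 } so -23/8
edge 7 of 14 (blue): { -3 -23/8 | -11/4 -5/2 -2 -1 0 } so -45/16
edge 8 of 14 (red): { -3 -23/8 | -45/16 -11/4 -5/2 -2 -1 0 } so -91/32
edge 9 of 14 (red): { -3 -23/8 | -91/32 -45/16 -11/4 -5/2 -2 -1 0 } so -183/64
edge 10 of 14 (blue): { -3 -23/8 -183/64 | -91/32 -45/16 -11/4 -5/2 -2 -1 0 } so -365/128
edge 11 of 14 (blue): { -3 -23/8 -183/64 -365/128 | -91/32 -45/16 -11/4 -5/2 -2 -1 0 } so -729/256
edge 12 of 14 (blue): { -3 -23/8 -183/64 -365/128 -729/256 | -91/32 -45/16 -11/4 -5/2 -2 -1 0 } so -1457/512
edge 13 of 14 (blue): { -3 -23/8 -183/64 -365/128 -729/256 -1457/512 | -91/32 -45/16 -11/4 -5/2 -2 -1 0 } so -2913/1024
edge 14 of 14 (blue): { -3 -23/8 -183/64 -365/128 -729/256 -1457/512 -2913/1024 | -91/32 -45/16 -11/4 -5/2 -2 -1 0 } so -5825/2048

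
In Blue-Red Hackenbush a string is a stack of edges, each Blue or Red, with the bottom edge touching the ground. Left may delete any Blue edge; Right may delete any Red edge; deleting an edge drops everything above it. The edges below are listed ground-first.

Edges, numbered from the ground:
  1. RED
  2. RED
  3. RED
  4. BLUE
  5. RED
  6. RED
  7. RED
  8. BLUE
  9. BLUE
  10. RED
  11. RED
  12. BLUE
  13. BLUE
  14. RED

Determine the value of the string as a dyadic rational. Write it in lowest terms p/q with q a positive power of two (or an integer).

Prefix values for RED RED RED BLUE RED RED RED BLUE BLUE RED RED BLUE BLUE RED via {L|R} + simplicity:
step 1: add RED to get R; options L={ · } R={ 0 } — -1
step 2: add RED to get RR; options L={ · } R={ -1, 0 } — -2
step 3: add RED to get RRR; options L={ · } R={ -2, -1, 0 } — -3
step 4: add BLUE to get RRRB; options L={ -3 } R={ -2, -1, 0 } — -5/2
step 5: add RED to get RRRBR; options L={ -3 } R={ -5/2, -2, -1, 0 } — -11/4
step 6: add RED to get RRRBRR; options L={ -3 } R={ -11/4, -5/2, -2, -1, 0 } — -23/8
step 7: add RED to get RRRBRRR; options L={ -3 } R={ -23/8, -11/4, -5/2, -2, -1, 0 } — -47/16
step 8: add BLUE to get RRRBRRRB; options L={ -3, -47/16 } R={ -23/8, -11/4, -5/2, -2, -1, 0 } — -93/32
step 9: add BLUE to get RRRBRRRBB; options L={ -3, -47/16, -93/32 } R={ -23/8, -11/4, -5/2, -2, -1, 0 } — -185/64
step 10: add RED to get RRRBRRRBBR; options L={ -3, -47/16, -93/32 } R={ -185/64, -23/8, -11/4, -5/2, -2, -1, 0 } — -371/128
step 11: add RED to get RRRBRRRBBRR; options L={ -3, -47/16, -93/32 } R={ -371/128, -185/64, -23/8, -11/4, -5/2, -2, -1, 0 } — -743/256
step 12: add BLUE to get RRRBRRRBBRRB; options L={ -3, -47/16, -93/32, -743/256 } R={ -371/128, -185/64, -23/8, -11/4, -5/2, -2, -1, 0 } — -1485/512
step 13: add BLUE to get RRRBRRRBBRRBB; options L={ -3, -47/16, -93/32, -743/256, -1485/512 } R={ -371/128, -185/64, -23/8, -11/4, -5/2, -2, -1, 0 } — -2969/1024
step 14: add RED to get RRRBRRRBBRRBBR; options L={ -3, -47/16, -93/32, -743/256, -1485/512 } R={ -2969/1024, -371/128, -185/64, -23/8, -11/4, -5/2, -2, -1, 0 } — -5939/2048

-5939/2048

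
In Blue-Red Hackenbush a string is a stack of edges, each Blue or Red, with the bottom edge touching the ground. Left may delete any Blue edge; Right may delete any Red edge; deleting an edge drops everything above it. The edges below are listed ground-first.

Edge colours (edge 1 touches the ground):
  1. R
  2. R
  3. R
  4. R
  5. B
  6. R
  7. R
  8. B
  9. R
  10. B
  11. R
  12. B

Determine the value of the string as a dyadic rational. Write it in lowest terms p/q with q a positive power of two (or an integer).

-981/256

v_1 [R]  L=[·]  R=[0]  gives -1
v_2 [RR]  L=[·]  R=[-1 0]  gives -2
v_3 [RRR]  L=[·]  R=[-2 -1 0]  gives -3
v_4 [RRRR]  L=[·]  R=[-3 -2 -1 0]  gives -4
v_5 [RRRRB]  L=[-4]  R=[-3 -2 -1 0]  gives -7/2
v_6 [RRRRBR]  L=[-4]  R=[-7/2 -3 -2 -1 0]  gives -15/4
v_7 [RRRRBRR]  L=[-4]  R=[-15/4 -7/2 -3 -2 -1 0]  gives -31/8
v_8 [RRRRBRRB]  L=[-4 -31/8]  R=[-15/4 -7/2 -3 -2 -1 0]  gives -61/16
v_9 [RRRRBRRBR]  L=[-4 -31/8]  R=[-61/16 -15/4 -7/2 -3 -2 -1 0]  gives -123/32
v_10 [RRRRBRRBRB]  L=[-4 -31/8 -123/32]  R=[-61/16 -15/4 -7/2 -3 -2 -1 0]  gives -245/64
v_11 [RRRRBRRBRBR]  L=[-4 -31/8 -123/32]  R=[-245/64 -61/16 -15/4 -7/2 -3 -2 -1 0]  gives -491/128
v_12 [RRRRBRRBRBRB]  L=[-4 -31/8 -123/32 -491/128]  R=[-245/64 -61/16 -15/4 -7/2 -3 -2 -1 0]  gives -981/256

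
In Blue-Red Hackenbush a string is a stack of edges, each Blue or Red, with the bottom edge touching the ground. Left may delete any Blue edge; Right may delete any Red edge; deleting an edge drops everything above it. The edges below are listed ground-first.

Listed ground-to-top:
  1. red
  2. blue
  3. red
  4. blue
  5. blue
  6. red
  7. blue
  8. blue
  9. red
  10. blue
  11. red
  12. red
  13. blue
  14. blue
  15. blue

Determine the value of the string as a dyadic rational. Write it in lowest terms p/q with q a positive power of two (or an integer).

-9393/16384

Build val(s[:k]) for k = 1..15, string s = red blue red blue blue red blue blue red blue red red blue blue blue.
val(r) = { none | 0 } — -1
val(rb) = { -1 | 0 } — -1/2
val(rbr) = { -1 | -1/2,0 } — -3/4
val(rbrb) = { -1,-3/4 | -1/2,0 } — -5/8
val(rbrbb) = { -1,-3/4,-5/8 | -1/2,0 } — -9/16
val(rbrbbr) = { -1,-3/4,-5/8 | -9/16,-1/2,0 } — -19/32
val(rbrbbrb) = { -1,-3/4,-5/8,-19/32 | -9/16,-1/2,0 } — -37/64
val(rbrbbrbb) = { -1,-3/4,-5/8,-19/32,-37/64 | -9/16,-1/2,0 } — -73/128
val(rbrbbrbbr) = { -1,-3/4,-5/8,-19/32,-37/64 | -73/128,-9/16,-1/2,0 } — -147/256
val(rbrbbrbbrb) = { -1,-3/4,-5/8,-19/32,-37/64,-147/256 | -73/128,-9/16,-1/2,0 } — -293/512
val(rbrbbrbbrbr) = { -1,-3/4,-5/8,-19/32,-37/64,-147/256 | -293/512,-73/128,-9/16,-1/2,0 } — -587/1024
val(rbrbbrbbrbrr) = { -1,-3/4,-5/8,-19/32,-37/64,-147/256 | -587/1024,-293/512,-73/128,-9/16,-1/2,0 } — -1175/2048
val(rbrbbrbbrbrrb) = { -1,-3/4,-5/8,-19/32,-37/64,-147/256,-1175/2048 | -587/1024,-293/512,-73/128,-9/16,-1/2,0 } — -2349/4096
val(rbrbbrbbrbrrbb) = { -1,-3/4,-5/8,-19/32,-37/64,-147/256,-1175/2048,-2349/4096 | -587/1024,-293/512,-73/128,-9/16,-1/2,0 } — -4697/8192
val(rbrbbrbbrbrrbbb) = { -1,-3/4,-5/8,-19/32,-37/64,-147/256,-1175/2048,-2349/4096,-4697/8192 | -587/1024,-293/512,-73/128,-9/16,-1/2,0 } — -9393/16384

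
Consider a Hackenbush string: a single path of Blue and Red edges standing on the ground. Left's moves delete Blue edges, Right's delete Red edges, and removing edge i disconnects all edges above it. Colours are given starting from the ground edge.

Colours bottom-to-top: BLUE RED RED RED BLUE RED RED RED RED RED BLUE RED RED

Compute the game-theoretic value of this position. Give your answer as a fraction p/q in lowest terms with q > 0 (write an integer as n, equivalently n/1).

521/4096

Build val(s[:k]) for k = 1..13, string s = BLUE RED RED RED BLUE RED RED RED RED RED BLUE RED RED.
step 1: add BLUE to get B; options L={ 0 } R={ ∅ } so 1
step 2: add RED to get BR; options L={ 0 } R={ 1 } so 1/2
step 3: add RED to get BRR; options L={ 0 } R={ 1/2, 1 } so 1/4
step 4: add RED to get BRRR; options L={ 0 } R={ 1/4, 1/2, 1 } so 1/8
step 5: add BLUE to get BRRRB; options L={ 0, 1/8 } R={ 1/4, 1/2, 1 } so 3/16
step 6: add RED to get BRRRBR; options L={ 0, 1/8 } R={ 3/16, 1/4, 1/2, 1 } so 5/32
step 7: add RED to get BRRRBRR; options L={ 0, 1/8 } R={ 5/32, 3/16, 1/4, 1/2, 1 } so 9/64
step 8: add RED to get BRRRBRRR; options L={ 0, 1/8 } R={ 9/64, 5/32, 3/16, 1/4, 1/2, 1 } so 17/128
step 9: add RED to get BRRRBRRRR; options L={ 0, 1/8 } R={ 17/128, 9/64, 5/32, 3/16, 1/4, 1/2, 1 } so 33/256
step 10: add RED to get BRRRBRRRRR; options L={ 0, 1/8 } R={ 33/256, 17/128, 9/64, 5/32, 3/16, 1/4, 1/2, 1 } so 65/512
step 11: add BLUE to get BRRRBRRRRRB; options L={ 0, 1/8, 65/512 } R={ 33/256, 17/128, 9/64, 5/32, 3/16, 1/4, 1/2, 1 } so 131/1024
step 12: add RED to get BRRRBRRRRRBR; options L={ 0, 1/8, 65/512 } R={ 131/1024, 33/256, 17/128, 9/64, 5/32, 3/16, 1/4, 1/2, 1 } so 261/2048
step 13: add RED to get BRRRBRRRRRBRR; options L={ 0, 1/8, 65/512 } R={ 261/2048, 131/1024, 33/256, 17/128, 9/64, 5/32, 3/16, 1/4, 1/2, 1 } so 521/4096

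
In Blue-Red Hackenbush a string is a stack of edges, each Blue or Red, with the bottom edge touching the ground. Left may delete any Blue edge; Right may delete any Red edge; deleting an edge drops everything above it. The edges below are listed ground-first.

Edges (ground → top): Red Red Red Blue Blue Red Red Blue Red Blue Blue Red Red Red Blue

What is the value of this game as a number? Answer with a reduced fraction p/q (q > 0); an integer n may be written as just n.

g(R) = { none | 0 } → -1
g(RR) = { none | -1,0 } → -2
g(RRR) = { none | -2,-1,0 } → -3
g(RRRB) = { -3 | -2,-1,0 } → -5/2
g(RRRBB) = { -3,-5/2 | -2,-1,0 } → -9/4
g(RRRBBR) = { -3,-5/2 | -9/4,-2,-1,0 } → -19/8
g(RRRBBRR) = { -3,-5/2 | -19/8,-9/4,-2,-1,0 } → -39/16
g(RRRBBRRB) = { -3,-5/2,-39/16 | -19/8,-9/4,-2,-1,0 } → -77/32
g(RRRBBRRBR) = { -3,-5/2,-39/16 | -77/32,-19/8,-9/4,-2,-1,0 } → -155/64
g(RRRBBRRBRB) = { -3,-5/2,-39/16,-155/64 | -77/32,-19/8,-9/4,-2,-1,0 } → -309/128
g(RRRBBRRBRBB) = { -3,-5/2,-39/16,-155/64,-309/128 | -77/32,-19/8,-9/4,-2,-1,0 } → -617/256
g(RRRBBRRBRBBR) = { -3,-5/2,-39/16,-155/64,-309/128 | -617/256,-77/32,-19/8,-9/4,-2,-1,0 } → -1235/512
g(RRRBBRRBRBBRR) = { -3,-5/2,-39/16,-155/64,-309/128 | -1235/512,-617/256,-77/32,-19/8,-9/4,-2,-1,0 } → -2471/1024
g(RRRBBRRBRBBRRR) = { -3,-5/2,-39/16,-155/64,-309/128 | -2471/1024,-1235/512,-617/256,-77/32,-19/8,-9/4,-2,-1,0 } → -4943/2048
g(RRRBBRRBRBBRRRB) = { -3,-5/2,-39/16,-155/64,-309/128,-4943/2048 | -2471/1024,-1235/512,-617/256,-77/32,-19/8,-9/4,-2,-1,0 } → -9885/4096

-9885/4096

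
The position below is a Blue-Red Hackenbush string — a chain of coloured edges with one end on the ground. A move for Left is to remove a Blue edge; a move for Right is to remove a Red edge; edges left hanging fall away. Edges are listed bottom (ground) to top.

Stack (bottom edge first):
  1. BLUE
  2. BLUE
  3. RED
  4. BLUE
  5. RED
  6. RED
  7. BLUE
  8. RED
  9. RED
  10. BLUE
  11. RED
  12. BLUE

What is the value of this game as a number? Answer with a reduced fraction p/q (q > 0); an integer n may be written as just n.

Prefix values for BLUE BLUE RED BLUE RED RED BLUE RED RED BLUE RED BLUE via {L|R} + simplicity:
v(B) = { 0 | (no moves) } gives 1
v(BB) = { 0 1 | (no moves) } gives 2
v(BBR) = { 0 1 | 2 } gives 3/2
v(BBRB) = { 0 1 3/2 | 2 } gives 7/4
v(BBRBR) = { 0 1 3/2 | 7/4 2 } gives 13/8
v(BBRBRR) = { 0 1 3/2 | 13/8 7/4 2 } gives 25/16
v(BBRBRRB) = { 0 1 3/2 25/16 | 13/8 7/4 2 } gives 51/32
v(BBRBRRBR) = { 0 1 3/2 25/16 | 51/32 13/8 7/4 2 } gives 101/64
v(BBRBRRBRR) = { 0 1 3/2 25/16 | 101/64 51/32 13/8 7/4 2 } gives 201/128
v(BBRBRRBRRB) = { 0 1 3/2 25/16 201/128 | 101/64 51/32 13/8 7/4 2 } gives 403/256
v(BBRBRRBRRBR) = { 0 1 3/2 25/16 201/128 | 403/256 101/64 51/32 13/8 7/4 2 } gives 805/512
v(BBRBRRBRRBRB) = { 0 1 3/2 25/16 201/128 805/512 | 403/256 101/64 51/32 13/8 7/4 2 } gives 1611/1024

1611/1024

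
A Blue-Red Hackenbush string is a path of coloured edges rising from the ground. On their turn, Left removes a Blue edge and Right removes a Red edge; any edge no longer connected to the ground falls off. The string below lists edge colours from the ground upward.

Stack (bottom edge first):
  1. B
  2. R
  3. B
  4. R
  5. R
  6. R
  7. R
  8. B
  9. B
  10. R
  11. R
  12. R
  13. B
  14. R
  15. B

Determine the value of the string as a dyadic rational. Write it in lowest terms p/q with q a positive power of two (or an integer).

Recurse on prefixes of the 15-edge string B R B R R R R B B R R R B R B:
edge 1 of 15 (B): { 0 | — } ⇒ 1
edge 2 of 15 (R): { 0 | 1 } ⇒ 1/2
edge 3 of 15 (B): { 0; 1/2 | 1 } ⇒ 3/4
edge 4 of 15 (R): { 0; 1/2 | 3/4; 1 } ⇒ 5/8
edge 5 of 15 (R): { 0; 1/2 | 5/8; 3/4; 1 } ⇒ 9/16
edge 6 of 15 (R): { 0; 1/2 | 9/16; 5/8; 3/4; 1 } ⇒ 17/32
edge 7 of 15 (R): { 0; 1/2 | 17/32; 9/16; 5/8; 3/4; 1 } ⇒ 33/64
edge 8 of 15 (B): { 0; 1/2; 33/64 | 17/32; 9/16; 5/8; 3/4; 1 } ⇒ 67/128
edge 9 of 15 (B): { 0; 1/2; 33/64; 67/128 | 17/32; 9/16; 5/8; 3/4; 1 } ⇒ 135/256
edge 10 of 15 (R): { 0; 1/2; 33/64; 67/128 | 135/256; 17/32; 9/16; 5/8; 3/4; 1 } ⇒ 269/512
edge 11 of 15 (R): { 0; 1/2; 33/64; 67/128 | 269/512; 135/256; 17/32; 9/16; 5/8; 3/4; 1 } ⇒ 537/1024
edge 12 of 15 (R): { 0; 1/2; 33/64; 67/128 | 537/1024; 269/512; 135/256; 17/32; 9/16; 5/8; 3/4; 1 } ⇒ 1073/2048
edge 13 of 15 (B): { 0; 1/2; 33/64; 67/128; 1073/2048 | 537/1024; 269/512; 135/256; 17/32; 9/16; 5/8; 3/4; 1 } ⇒ 2147/4096
edge 14 of 15 (R): { 0; 1/2; 33/64; 67/128; 1073/2048 | 2147/4096; 537/1024; 269/512; 135/256; 17/32; 9/16; 5/8; 3/4; 1 } ⇒ 4293/8192
edge 15 of 15 (B): { 0; 1/2; 33/64; 67/128; 1073/2048; 4293/8192 | 2147/4096; 537/1024; 269/512; 135/256; 17/32; 9/16; 5/8; 3/4; 1 } ⇒ 8587/16384

8587/16384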